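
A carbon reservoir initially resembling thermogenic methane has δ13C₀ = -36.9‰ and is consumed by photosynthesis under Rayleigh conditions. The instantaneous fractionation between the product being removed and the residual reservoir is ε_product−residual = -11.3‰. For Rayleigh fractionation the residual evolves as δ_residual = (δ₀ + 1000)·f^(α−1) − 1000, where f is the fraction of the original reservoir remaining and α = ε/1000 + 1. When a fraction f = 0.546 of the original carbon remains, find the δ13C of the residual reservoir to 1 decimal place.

Rayleigh residual: δ_res = (δ₀ + 1000)·f^(α−1) − 1000
α = ε/1000 + 1 = 0.98870, so α − 1 = -0.01130
f^(α−1) = 0.546^(-0.01130) = 1.006861
δ_res = (-36.9 + 1000) × 1.006861 − 1000 = 969.708 − 1000 = -30.29‰

-30.3‰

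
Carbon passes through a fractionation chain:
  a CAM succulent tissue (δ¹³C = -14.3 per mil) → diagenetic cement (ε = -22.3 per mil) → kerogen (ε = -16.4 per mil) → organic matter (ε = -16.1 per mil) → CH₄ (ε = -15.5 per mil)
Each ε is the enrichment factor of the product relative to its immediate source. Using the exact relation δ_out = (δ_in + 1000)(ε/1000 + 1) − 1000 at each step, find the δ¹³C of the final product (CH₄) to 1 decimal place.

step 1: δ = (-14.30 + 1000)·(-22.3/1000 + 1) − 1000 = -36.28 per mil
step 2: δ = (-36.28 + 1000)·(-16.4/1000 + 1) − 1000 = -52.09 per mil
step 3: δ = (-52.09 + 1000)·(-16.1/1000 + 1) − 1000 = -67.35 per mil
step 4: δ = (-67.35 + 1000)·(-15.5/1000 + 1) − 1000 = -81.80 per mil

-81.8 per mil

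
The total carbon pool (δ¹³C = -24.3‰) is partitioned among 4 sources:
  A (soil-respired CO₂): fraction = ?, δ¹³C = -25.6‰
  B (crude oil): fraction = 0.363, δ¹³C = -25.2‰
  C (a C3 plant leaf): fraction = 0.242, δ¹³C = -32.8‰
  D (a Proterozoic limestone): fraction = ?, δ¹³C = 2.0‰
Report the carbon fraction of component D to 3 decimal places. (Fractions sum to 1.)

0.105

Let f_D and f_A be the unknown fractions; fractions sum to 1 so f_D + f_A = 0.395.
Mass balance: Σ fᵢ·δᵢ = δ_bulk ⇒ f_D·(2.0) + f_A·(-25.6) = -24.3 − (-17.085) = -7.215
Substitute f_A = 0.395 − f_D:
f_D·(2.0 − -25.6) = -7.215 − 0.395×(-25.6) = 2.897
f_D = 2.897 / 27.6 = 0.1050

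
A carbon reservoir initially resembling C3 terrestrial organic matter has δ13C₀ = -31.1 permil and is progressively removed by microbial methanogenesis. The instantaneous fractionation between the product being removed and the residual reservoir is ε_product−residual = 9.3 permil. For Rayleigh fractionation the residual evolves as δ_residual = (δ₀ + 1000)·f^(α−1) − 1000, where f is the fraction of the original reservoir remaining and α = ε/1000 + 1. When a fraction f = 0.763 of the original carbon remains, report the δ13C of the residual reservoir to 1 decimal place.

Rayleigh residual: δ_res = (δ₀ + 1000)·f^(α−1) − 1000
α = ε/1000 + 1 = 1.00930, so α − 1 = 0.00930
f^(α−1) = 0.763^(0.00930) = 0.997488
δ_res = (-31.1 + 1000) × 0.997488 − 1000 = 966.466 − 1000 = -33.53 permil

-33.5 permil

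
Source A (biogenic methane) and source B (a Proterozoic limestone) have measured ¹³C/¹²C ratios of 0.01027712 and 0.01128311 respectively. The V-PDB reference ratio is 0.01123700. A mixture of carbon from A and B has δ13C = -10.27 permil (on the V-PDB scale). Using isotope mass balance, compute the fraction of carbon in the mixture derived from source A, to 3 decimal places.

0.161

δ_A = (0.01027712/0.01123700 − 1)×1000 = (0.914579 − 1)×1000 = -85.421 permil
δ_B = (0.01128311/0.01123700 − 1)×1000 = (1.004103 − 1)×1000 = 4.103 permil
f_A = (δ_mix − δ_B)/(δ_A − δ_B) = (-10.27 − (4.103))/(-85.421 − (4.103))
f_A = -14.373 / -89.525 = 0.1606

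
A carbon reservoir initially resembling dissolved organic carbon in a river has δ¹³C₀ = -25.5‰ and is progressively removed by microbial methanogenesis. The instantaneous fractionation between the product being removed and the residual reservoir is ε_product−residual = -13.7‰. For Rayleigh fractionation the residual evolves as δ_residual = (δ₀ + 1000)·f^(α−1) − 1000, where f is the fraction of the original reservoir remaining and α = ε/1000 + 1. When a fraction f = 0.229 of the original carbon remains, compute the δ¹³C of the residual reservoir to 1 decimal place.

Rayleigh residual: δ_res = (δ₀ + 1000)·f^(α−1) − 1000
α = ε/1000 + 1 = 0.98630, so α − 1 = -0.01370
f^(α−1) = 0.229^(-0.01370) = 1.020400
δ_res = (-25.5 + 1000) × 1.020400 − 1000 = 994.379 − 1000 = -5.62‰

-5.6‰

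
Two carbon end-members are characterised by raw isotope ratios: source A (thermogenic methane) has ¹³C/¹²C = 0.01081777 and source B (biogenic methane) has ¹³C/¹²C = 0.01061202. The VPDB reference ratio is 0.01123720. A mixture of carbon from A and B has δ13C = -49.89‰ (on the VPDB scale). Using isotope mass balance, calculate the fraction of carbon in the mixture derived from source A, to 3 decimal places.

0.314

δ_A = (0.01081777/0.01123720 − 1)×1000 = (0.962675 − 1)×1000 = -37.325‰
δ_B = (0.01061202/0.01123720 − 1)×1000 = (0.944365 − 1)×1000 = -55.635‰
f_A = (δ_mix − δ_B)/(δ_A − δ_B) = (-49.89 − (-55.635))/(-37.325 − (-55.635))
f_A = 5.745 / 18.310 = 0.3138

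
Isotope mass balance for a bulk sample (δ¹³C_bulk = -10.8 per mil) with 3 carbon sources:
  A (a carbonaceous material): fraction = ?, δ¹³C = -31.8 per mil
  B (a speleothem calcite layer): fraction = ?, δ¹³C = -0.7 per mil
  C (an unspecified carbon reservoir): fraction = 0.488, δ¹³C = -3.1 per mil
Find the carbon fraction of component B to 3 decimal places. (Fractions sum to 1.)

Let f_B and f_A be the unknown fractions; fractions sum to 1 so f_B + f_A = 0.512.
Mass balance: Σ fᵢ·δᵢ = δ_bulk ⇒ f_B·(-0.7) + f_A·(-31.8) = -10.8 − (-1.513) = -9.287
Substitute f_A = 0.512 − f_B:
f_B·(-0.7 − -31.8) = -9.287 − 0.512×(-31.8) = 6.994
f_B = 6.994 / 31.1 = 0.2249

0.225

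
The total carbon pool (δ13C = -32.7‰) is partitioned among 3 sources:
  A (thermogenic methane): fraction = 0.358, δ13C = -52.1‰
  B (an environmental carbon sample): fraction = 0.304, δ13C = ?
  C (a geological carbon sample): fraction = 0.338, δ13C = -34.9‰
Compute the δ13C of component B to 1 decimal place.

Isotope mass balance: δ_bulk = Σ fᵢ·δᵢ.
-32.7 = 0.358×(-52.1) + 0.304×δ_B + 0.338×(-34.9)
0.304·δ_B = -32.7 − (-30.448) = -2.252
δ_B = -2.252 / 0.304 = -7.41‰

-7.4‰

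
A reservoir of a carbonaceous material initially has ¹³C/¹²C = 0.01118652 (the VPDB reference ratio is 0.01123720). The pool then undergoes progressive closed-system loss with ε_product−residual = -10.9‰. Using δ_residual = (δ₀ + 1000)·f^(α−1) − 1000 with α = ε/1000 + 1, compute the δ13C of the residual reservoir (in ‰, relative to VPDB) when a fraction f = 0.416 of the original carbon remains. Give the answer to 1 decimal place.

δ₀ = (0.01118652/0.01123720 − 1)×1000 = (0.995490 − 1)×1000 = -4.510‰
α − 1 = ε/1000 = -0.0109
f^(α−1) = 0.416^(-0.0109) = 1.009606
δ_res = (-4.510 + 1000) × 1.009606 − 1000 = 1005.053 − 1000 = 5.05‰

5.1‰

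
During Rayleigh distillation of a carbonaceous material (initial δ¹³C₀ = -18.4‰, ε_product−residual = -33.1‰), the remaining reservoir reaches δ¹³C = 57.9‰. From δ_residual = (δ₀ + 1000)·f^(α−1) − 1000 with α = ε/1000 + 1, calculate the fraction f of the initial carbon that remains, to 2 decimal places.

α − 1 = ε/1000 = -0.0331
(δ_res + 1000)/(δ₀ + 1000) = (57.9 + 1000)/(-18.4 + 1000) = 1057.9/981.6 = 1.077730
f = 1.077730^(1/-0.0331) = exp(ln(1.077730)/-0.0331) = exp(0.07486/-0.0331)
f = exp(-2.2615) = 0.1042

0.10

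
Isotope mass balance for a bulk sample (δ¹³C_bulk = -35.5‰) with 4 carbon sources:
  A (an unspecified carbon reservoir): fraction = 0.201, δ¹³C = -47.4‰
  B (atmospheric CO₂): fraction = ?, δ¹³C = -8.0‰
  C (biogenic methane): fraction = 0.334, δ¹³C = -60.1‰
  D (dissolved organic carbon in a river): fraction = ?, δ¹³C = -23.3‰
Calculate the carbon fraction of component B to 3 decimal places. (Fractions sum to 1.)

0.323

Let f_B and f_D be the unknown fractions; fractions sum to 1 so f_B + f_D = 0.465.
Mass balance: Σ fᵢ·δᵢ = δ_bulk ⇒ f_B·(-8.0) + f_D·(-23.3) = -35.5 − (-29.601) = -5.899
Substitute f_D = 0.465 − f_B:
f_B·(-8.0 − -23.3) = -5.899 − 0.465×(-23.3) = 4.935
f_B = 4.935 / 15.3 = 0.3226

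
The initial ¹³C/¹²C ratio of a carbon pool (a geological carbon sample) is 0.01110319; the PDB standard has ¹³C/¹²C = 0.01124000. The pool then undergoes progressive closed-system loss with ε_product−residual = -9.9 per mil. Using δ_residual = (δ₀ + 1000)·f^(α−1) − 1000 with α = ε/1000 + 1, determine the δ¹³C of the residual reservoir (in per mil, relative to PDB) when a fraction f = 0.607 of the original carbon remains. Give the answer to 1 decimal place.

-7.3 per mil

δ₀ = (0.01110319/0.01124000 − 1)×1000 = (0.987828 − 1)×1000 = -12.172 per mil
α − 1 = ε/1000 = -0.0099
f^(α−1) = 0.607^(-0.0099) = 1.004955
δ_res = (-12.172 + 1000) × 1.004955 − 1000 = 992.723 − 1000 = -7.28 per mil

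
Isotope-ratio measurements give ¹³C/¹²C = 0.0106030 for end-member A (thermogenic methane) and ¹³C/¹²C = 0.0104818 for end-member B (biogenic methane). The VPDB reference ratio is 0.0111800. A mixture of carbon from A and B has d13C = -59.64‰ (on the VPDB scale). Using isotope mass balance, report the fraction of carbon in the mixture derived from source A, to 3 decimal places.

δ_A = (0.0106030/0.0111800 − 1)×1000 = (0.948390 − 1)×1000 = -51.610‰
δ_B = (0.0104818/0.0111800 − 1)×1000 = (0.937549 − 1)×1000 = -62.451‰
f_A = (δ_mix − δ_B)/(δ_A − δ_B) = (-59.64 − (-62.451))/(-51.610 − (-62.451))
f_A = 2.811 / 10.841 = 0.2593

0.259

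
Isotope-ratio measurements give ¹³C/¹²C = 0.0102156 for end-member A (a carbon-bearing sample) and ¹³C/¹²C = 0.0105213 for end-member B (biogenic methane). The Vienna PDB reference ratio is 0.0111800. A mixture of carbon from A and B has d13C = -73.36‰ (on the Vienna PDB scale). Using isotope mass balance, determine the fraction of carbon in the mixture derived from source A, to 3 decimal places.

δ_A = (0.0102156/0.0111800 − 1)×1000 = (0.913739 − 1)×1000 = -86.261‰
δ_B = (0.0105213/0.0111800 − 1)×1000 = (0.941082 − 1)×1000 = -58.918‰
f_A = (δ_mix − δ_B)/(δ_A − δ_B) = (-73.36 − (-58.918))/(-86.261 − (-58.918))
f_A = -14.442 / -27.343 = 0.5282

0.528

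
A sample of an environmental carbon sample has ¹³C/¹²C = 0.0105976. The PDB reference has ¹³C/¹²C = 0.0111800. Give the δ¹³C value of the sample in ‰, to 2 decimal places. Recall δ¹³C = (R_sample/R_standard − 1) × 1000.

-52.09‰

δ¹³C = (R_sample / R_standard − 1) × 1000
R_sample / R_standard = 0.0105976 / 0.0111800 = 0.947907
δ¹³C = (0.947907 − 1) × 1000 = -52.093‰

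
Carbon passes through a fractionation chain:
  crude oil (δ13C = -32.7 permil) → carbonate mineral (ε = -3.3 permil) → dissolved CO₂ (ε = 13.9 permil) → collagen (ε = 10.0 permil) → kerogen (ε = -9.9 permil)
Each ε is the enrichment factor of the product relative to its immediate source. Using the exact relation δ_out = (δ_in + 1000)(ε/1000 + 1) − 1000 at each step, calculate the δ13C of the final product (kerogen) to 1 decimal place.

-22.5 permil

step 1: δ = (-32.70 + 1000)·(-3.3/1000 + 1) − 1000 = -35.89 permil
step 2: δ = (-35.89 + 1000)·(13.9/1000 + 1) − 1000 = -22.49 permil
step 3: δ = (-22.49 + 1000)·(10.0/1000 + 1) − 1000 = -12.72 permil
step 4: δ = (-12.72 + 1000)·(-9.9/1000 + 1) − 1000 = -22.49 permil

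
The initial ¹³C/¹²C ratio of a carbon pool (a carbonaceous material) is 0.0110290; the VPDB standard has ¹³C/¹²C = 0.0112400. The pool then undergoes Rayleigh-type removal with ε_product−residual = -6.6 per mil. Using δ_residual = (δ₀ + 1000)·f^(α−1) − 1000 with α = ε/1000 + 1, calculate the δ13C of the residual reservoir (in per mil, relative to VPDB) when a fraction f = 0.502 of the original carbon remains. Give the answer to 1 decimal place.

δ₀ = (0.0110290/0.0112400 − 1)×1000 = (0.981228 − 1)×1000 = -18.772 per mil
α − 1 = ε/1000 = -0.0066
f^(α−1) = 0.502^(-0.0066) = 1.004559
δ_res = (-18.772 + 1000) × 1.004559 − 1000 = 985.701 − 1000 = -14.30 per mil

-14.3 per mil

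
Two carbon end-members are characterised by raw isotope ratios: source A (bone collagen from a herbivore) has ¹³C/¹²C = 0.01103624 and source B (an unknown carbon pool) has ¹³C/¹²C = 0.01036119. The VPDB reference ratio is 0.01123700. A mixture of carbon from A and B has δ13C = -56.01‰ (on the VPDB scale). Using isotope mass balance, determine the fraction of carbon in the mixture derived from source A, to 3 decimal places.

δ_A = (0.01103624/0.01123700 − 1)×1000 = (0.982134 − 1)×1000 = -17.866‰
δ_B = (0.01036119/0.01123700 − 1)×1000 = (0.922060 − 1)×1000 = -77.940‰
f_A = (δ_mix − δ_B)/(δ_A − δ_B) = (-56.01 − (-77.940))/(-17.866 − (-77.940))
f_A = 21.930 / 60.074 = 0.3650

0.365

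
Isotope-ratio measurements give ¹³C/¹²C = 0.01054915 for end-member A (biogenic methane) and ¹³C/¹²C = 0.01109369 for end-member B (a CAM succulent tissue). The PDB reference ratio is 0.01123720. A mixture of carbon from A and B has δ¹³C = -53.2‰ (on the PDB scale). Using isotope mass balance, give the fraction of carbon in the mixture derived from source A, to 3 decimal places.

δ_A = (0.01054915/0.01123720 − 1)×1000 = (0.938770 − 1)×1000 = -61.230‰
δ_B = (0.01109369/0.01123720 − 1)×1000 = (0.987229 − 1)×1000 = -12.771‰
f_A = (δ_mix − δ_B)/(δ_A − δ_B) = (-53.2 − (-12.771))/(-61.230 − (-12.771))
f_A = -40.429 / -48.459 = 0.8343

0.834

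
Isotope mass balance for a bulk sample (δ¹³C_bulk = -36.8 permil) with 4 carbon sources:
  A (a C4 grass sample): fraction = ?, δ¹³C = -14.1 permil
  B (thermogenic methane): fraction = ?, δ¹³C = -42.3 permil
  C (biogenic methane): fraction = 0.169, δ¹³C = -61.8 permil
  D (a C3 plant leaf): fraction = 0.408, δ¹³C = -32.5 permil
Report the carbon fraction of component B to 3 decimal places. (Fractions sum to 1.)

0.253

Let f_B and f_A be the unknown fractions; fractions sum to 1 so f_B + f_A = 0.423.
Mass balance: Σ fᵢ·δᵢ = δ_bulk ⇒ f_B·(-42.3) + f_A·(-14.1) = -36.8 − (-23.704) = -13.096
Substitute f_A = 0.423 − f_B:
f_B·(-42.3 − -14.1) = -13.096 − 0.423×(-14.1) = -7.131
f_B = -7.131 / -28.2 = 0.2529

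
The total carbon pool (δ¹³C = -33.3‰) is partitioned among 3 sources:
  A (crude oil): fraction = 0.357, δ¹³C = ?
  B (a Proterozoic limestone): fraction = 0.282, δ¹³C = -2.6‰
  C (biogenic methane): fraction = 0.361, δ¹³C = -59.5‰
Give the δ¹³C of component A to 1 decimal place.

-31.1‰

Isotope mass balance: δ_bulk = Σ fᵢ·δᵢ.
-33.3 = 0.357×δ_A + 0.282×(-2.6) + 0.361×(-59.5)
0.357·δ_A = -33.3 − (-22.213) = -11.087
δ_A = -11.087 / 0.357 = -31.06‰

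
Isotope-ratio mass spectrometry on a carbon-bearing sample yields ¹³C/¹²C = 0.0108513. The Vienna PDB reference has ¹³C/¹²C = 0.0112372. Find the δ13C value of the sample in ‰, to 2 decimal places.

δ13C = (R_sample / R_standard − 1) × 1000
R_sample / R_standard = 0.0108513 / 0.0112372 = 0.965659
δ13C = (0.965659 − 1) × 1000 = -34.341‰

-34.34‰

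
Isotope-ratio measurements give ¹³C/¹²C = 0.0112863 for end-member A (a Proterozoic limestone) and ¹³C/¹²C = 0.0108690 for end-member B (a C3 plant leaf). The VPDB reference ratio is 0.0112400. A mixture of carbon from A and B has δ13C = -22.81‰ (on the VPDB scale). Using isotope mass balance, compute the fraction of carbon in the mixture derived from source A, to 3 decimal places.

0.275

δ_A = (0.0112863/0.0112400 − 1)×1000 = (1.004119 − 1)×1000 = 4.119‰
δ_B = (0.0108690/0.0112400 − 1)×1000 = (0.966993 − 1)×1000 = -33.007‰
f_A = (δ_mix − δ_B)/(δ_A − δ_B) = (-22.81 − (-33.007))/(4.119 − (-33.007))
f_A = 10.197 / 37.126 = 0.2747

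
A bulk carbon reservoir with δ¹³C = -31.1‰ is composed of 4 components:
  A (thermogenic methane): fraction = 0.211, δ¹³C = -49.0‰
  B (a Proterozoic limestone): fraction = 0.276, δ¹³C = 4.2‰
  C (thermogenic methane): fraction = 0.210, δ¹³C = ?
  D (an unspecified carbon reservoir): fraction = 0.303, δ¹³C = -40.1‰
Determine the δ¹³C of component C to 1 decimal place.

Isotope mass balance: δ_bulk = Σ fᵢ·δᵢ.
-31.1 = 0.211×(-49.0) + 0.276×(4.2) + 0.210×δ_C + 0.303×(-40.1)
0.210·δ_C = -31.1 − (-21.330) = -9.770
δ_C = -9.770 / 0.210 = -46.52‰

-46.5‰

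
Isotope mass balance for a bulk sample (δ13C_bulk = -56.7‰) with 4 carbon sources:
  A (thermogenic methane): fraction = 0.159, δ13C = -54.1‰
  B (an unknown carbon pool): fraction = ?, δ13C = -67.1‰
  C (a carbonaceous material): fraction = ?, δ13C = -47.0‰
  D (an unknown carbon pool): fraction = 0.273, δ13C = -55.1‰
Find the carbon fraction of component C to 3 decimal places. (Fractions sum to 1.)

Let f_C and f_B be the unknown fractions; fractions sum to 1 so f_C + f_B = 0.568.
Mass balance: Σ fᵢ·δᵢ = δ_bulk ⇒ f_C·(-47.0) + f_B·(-67.1) = -56.7 − (-23.644) = -33.056
Substitute f_B = 0.568 − f_C:
f_C·(-47.0 − -67.1) = -33.056 − 0.568×(-67.1) = 5.057
f_C = 5.057 / 20.1 = 0.2516

0.252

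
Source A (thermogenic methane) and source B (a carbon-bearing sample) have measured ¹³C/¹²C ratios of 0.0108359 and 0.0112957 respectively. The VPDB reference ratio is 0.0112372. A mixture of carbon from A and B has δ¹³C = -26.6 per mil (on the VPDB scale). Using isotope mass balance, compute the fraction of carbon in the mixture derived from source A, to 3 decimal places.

0.777

δ_A = (0.0108359/0.0112372 − 1)×1000 = (0.964288 − 1)×1000 = -35.712 per mil
δ_B = (0.0112957/0.0112372 − 1)×1000 = (1.005206 − 1)×1000 = 5.206 per mil
f_A = (δ_mix − δ_B)/(δ_A − δ_B) = (-26.6 − (5.206))/(-35.712 − (5.206))
f_A = -31.806 / -40.918 = 0.7773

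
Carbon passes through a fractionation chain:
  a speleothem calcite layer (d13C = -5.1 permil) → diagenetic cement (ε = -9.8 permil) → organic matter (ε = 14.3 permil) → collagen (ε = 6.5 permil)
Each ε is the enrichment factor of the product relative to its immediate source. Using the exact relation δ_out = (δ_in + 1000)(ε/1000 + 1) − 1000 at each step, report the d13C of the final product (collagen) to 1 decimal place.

5.7 permil

step 1: δ = (-5.10 + 1000)·(-9.8/1000 + 1) − 1000 = -14.85 permil
step 2: δ = (-14.85 + 1000)·(14.3/1000 + 1) − 1000 = -0.76 permil
step 3: δ = (-0.76 + 1000)·(6.5/1000 + 1) − 1000 = 5.73 permil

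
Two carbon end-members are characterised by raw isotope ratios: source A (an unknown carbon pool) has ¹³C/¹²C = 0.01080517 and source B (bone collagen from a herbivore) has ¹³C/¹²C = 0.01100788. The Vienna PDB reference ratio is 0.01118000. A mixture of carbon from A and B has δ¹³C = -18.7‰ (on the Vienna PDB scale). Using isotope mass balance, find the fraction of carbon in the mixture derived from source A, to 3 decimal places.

0.182

δ_A = (0.01080517/0.01118000 − 1)×1000 = (0.966473 − 1)×1000 = -33.527‰
δ_B = (0.01100788/0.01118000 − 1)×1000 = (0.984605 − 1)×1000 = -15.395‰
f_A = (δ_mix − δ_B)/(δ_A − δ_B) = (-18.7 − (-15.395))/(-33.527 − (-15.395))
f_A = -3.305 / -18.131 = 0.1823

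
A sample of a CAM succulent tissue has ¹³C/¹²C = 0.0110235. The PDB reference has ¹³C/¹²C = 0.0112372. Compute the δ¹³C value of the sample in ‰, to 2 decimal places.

δ¹³C = (R_sample / R_standard − 1) × 1000
R_sample / R_standard = 0.0110235 / 0.0112372 = 0.980983
δ¹³C = (0.980983 − 1) × 1000 = -19.017‰

-19.02‰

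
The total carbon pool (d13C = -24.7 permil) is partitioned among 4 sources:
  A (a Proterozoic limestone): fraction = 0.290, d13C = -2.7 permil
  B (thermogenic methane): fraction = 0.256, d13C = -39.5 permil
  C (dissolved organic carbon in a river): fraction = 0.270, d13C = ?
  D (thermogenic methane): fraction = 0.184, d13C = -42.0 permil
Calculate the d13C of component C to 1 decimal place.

-22.5 permil

Isotope mass balance: δ_bulk = Σ fᵢ·δᵢ.
-24.7 = 0.290×(-2.7) + 0.256×(-39.5) + 0.270×δ_C + 0.184×(-42.0)
0.270·δ_C = -24.7 − (-18.623) = -6.077
δ_C = -6.077 / 0.270 = -22.51 permil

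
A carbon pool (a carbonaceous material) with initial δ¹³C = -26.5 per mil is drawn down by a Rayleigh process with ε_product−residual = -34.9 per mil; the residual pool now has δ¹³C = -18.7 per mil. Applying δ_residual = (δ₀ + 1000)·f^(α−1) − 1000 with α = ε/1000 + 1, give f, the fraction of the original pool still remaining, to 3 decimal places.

0.796

α − 1 = ε/1000 = -0.0349
(δ_res + 1000)/(δ₀ + 1000) = (-18.7 + 1000)/(-26.5 + 1000) = 981.3/973.5 = 1.008012
f = 1.008012^(1/-0.0349) = exp(ln(1.008012)/-0.0349) = exp(0.00798/-0.0349)
f = exp(-0.2287) = 0.7956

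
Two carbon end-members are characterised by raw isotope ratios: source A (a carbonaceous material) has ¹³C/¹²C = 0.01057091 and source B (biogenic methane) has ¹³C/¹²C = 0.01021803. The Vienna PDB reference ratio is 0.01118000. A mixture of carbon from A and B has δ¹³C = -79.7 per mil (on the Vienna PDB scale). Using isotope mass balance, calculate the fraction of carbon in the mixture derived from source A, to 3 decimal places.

0.201

δ_A = (0.01057091/0.01118000 − 1)×1000 = (0.945520 − 1)×1000 = -54.480 per mil
δ_B = (0.01021803/0.01118000 − 1)×1000 = (0.913956 − 1)×1000 = -86.044 per mil
f_A = (δ_mix − δ_B)/(δ_A − δ_B) = (-79.7 − (-86.044))/(-54.480 − (-86.044))
f_A = 6.344 / 31.564 = 0.2010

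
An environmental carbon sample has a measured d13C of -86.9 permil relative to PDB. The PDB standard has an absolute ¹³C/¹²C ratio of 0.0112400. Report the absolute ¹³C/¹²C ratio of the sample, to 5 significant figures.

0.010263

R_sample = R_standard × (d13C/1000 + 1)
R_sample = 0.0112400 × (-86.9/1000 + 1) = 0.0112400 × 0.913100
R_sample = 0.0102632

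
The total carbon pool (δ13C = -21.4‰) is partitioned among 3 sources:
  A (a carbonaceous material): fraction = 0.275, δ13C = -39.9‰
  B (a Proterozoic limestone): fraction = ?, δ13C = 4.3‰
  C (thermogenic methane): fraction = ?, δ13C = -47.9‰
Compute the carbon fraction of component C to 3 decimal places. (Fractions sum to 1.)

0.259

Let f_C and f_B be the unknown fractions; fractions sum to 1 so f_C + f_B = 0.725.
Mass balance: Σ fᵢ·δᵢ = δ_bulk ⇒ f_C·(-47.9) + f_B·(4.3) = -21.4 − (-10.973) = -10.427
Substitute f_B = 0.725 − f_C:
f_C·(-47.9 − 4.3) = -10.427 − 0.725×(4.3) = -13.545
f_C = -13.545 / -52.2 = 0.2595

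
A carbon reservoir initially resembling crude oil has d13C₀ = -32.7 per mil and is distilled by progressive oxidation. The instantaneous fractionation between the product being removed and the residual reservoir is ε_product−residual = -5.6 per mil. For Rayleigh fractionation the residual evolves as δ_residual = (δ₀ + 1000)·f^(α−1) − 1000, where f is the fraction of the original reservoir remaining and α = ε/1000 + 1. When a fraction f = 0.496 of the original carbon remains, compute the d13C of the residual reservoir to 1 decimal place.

-28.9 per mil

Rayleigh residual: δ_res = (δ₀ + 1000)·f^(α−1) − 1000
α = ε/1000 + 1 = 0.99440, so α − 1 = -0.00560
f^(α−1) = 0.496^(-0.00560) = 1.003934
δ_res = (-32.7 + 1000) × 1.003934 − 1000 = 971.106 − 1000 = -28.89 per mil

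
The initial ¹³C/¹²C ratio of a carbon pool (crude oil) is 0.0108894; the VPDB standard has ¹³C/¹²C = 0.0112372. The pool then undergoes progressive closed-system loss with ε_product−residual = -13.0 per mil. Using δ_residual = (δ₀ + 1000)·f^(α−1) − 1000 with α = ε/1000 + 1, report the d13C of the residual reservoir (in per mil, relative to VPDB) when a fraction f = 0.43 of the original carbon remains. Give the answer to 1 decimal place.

-20.3 per mil

δ₀ = (0.0108894/0.0112372 − 1)×1000 = (0.969049 − 1)×1000 = -30.951 per mil
α − 1 = ε/1000 = -0.0130
f^(α−1) = 0.43^(-0.0130) = 1.011032
δ_res = (-30.951 + 1000) × 1.011032 − 1000 = 979.740 − 1000 = -20.26 per mil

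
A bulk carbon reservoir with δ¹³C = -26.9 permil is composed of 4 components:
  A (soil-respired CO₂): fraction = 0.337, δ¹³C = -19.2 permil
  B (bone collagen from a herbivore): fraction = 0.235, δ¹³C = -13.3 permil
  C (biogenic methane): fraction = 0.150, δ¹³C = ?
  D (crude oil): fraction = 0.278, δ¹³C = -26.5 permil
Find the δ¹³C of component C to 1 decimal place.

-66.2 permil

Isotope mass balance: δ_bulk = Σ fᵢ·δᵢ.
-26.9 = 0.337×(-19.2) + 0.235×(-13.3) + 0.150×δ_C + 0.278×(-26.5)
0.150·δ_C = -26.9 − (-16.963) = -9.937
δ_C = -9.937 / 0.150 = -66.25 permil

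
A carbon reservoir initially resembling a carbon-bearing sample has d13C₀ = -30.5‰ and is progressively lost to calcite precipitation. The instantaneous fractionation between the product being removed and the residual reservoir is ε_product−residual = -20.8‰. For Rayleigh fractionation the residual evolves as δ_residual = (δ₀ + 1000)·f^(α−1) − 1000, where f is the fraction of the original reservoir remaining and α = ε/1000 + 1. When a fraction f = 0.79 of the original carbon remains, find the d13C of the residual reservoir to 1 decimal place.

Rayleigh residual: δ_res = (δ₀ + 1000)·f^(α−1) − 1000
α = ε/1000 + 1 = 0.97920, so α − 1 = -0.02080
f^(α−1) = 0.79^(-0.02080) = 1.004915
δ_res = (-30.5 + 1000) × 1.004915 − 1000 = 974.265 − 1000 = -25.73‰

-25.7‰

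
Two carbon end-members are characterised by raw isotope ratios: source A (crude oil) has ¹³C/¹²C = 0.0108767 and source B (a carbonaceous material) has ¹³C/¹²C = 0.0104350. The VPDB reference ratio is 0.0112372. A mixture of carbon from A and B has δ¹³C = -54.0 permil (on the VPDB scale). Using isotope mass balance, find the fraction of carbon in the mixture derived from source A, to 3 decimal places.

0.442

δ_A = (0.0108767/0.0112372 − 1)×1000 = (0.967919 − 1)×1000 = -32.081 permil
δ_B = (0.0104350/0.0112372 − 1)×1000 = (0.928612 − 1)×1000 = -71.388 permil
f_A = (δ_mix − δ_B)/(δ_A − δ_B) = (-54.0 − (-71.388))/(-32.081 − (-71.388))
f_A = 17.388 / 39.307 = 0.4424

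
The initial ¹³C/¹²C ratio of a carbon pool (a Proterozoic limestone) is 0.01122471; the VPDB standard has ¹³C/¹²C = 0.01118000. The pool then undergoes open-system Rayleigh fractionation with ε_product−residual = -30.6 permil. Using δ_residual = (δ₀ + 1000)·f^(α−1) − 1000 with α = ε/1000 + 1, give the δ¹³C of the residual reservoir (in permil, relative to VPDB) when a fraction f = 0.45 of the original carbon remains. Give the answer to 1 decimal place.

28.8 permil

δ₀ = (0.01122471/0.01118000 − 1)×1000 = (1.003999 − 1)×1000 = 3.999 permil
α − 1 = ε/1000 = -0.0306
f^(α−1) = 0.45^(-0.0306) = 1.024735
δ_res = (3.999 + 1000) × 1.024735 − 1000 = 1028.833 − 1000 = 28.83 permil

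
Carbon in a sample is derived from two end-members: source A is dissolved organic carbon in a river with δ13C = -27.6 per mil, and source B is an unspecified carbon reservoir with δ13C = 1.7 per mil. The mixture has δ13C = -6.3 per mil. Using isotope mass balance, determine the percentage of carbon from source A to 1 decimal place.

27.3%

δ_mix = f_A·δ_A + (1 − f_A)·δ_B  ⇒  f_A = (δ_mix − δ_B)/(δ_A − δ_B)
f_A = (-6.3 − (1.7)) / (-27.6 − (1.7))
f_A = -8.0 / -29.3 = 0.2730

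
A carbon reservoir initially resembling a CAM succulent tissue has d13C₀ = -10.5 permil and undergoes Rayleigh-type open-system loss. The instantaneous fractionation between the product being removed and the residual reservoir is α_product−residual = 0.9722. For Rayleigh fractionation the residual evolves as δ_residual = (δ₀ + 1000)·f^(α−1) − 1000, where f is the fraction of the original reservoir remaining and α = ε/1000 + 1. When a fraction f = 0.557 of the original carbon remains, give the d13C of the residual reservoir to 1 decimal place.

5.7 permil

Rayleigh residual: δ_res = (δ₀ + 1000)·f^(α−1) − 1000
α − 1 = -0.02780
f^(α−1) = 0.557^(-0.02780) = 1.016401
δ_res = (-10.5 + 1000) × 1.016401 − 1000 = 1005.729 − 1000 = 5.73 permil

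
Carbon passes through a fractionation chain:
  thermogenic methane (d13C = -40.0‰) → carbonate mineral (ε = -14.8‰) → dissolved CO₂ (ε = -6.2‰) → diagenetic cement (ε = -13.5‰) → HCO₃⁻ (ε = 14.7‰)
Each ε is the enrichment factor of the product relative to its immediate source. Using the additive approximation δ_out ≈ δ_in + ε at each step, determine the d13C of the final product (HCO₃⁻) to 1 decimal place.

-59.8‰

step 1: δ ≈ -40.0 + (-14.8) = -54.8‰
step 2: δ ≈ -54.8 + (-6.2) = -61.0‰
step 3: δ ≈ -61.0 + (-13.5) = -74.5‰
step 4: δ ≈ -74.5 + (14.7) = -59.8‰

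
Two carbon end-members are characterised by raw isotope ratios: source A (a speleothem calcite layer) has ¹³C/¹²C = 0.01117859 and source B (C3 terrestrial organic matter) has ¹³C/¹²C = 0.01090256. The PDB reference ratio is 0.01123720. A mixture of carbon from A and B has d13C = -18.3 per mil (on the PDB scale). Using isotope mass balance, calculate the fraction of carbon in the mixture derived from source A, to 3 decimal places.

0.467

δ_A = (0.01117859/0.01123720 − 1)×1000 = (0.994784 − 1)×1000 = -5.216 per mil
δ_B = (0.01090256/0.01123720 − 1)×1000 = (0.970220 − 1)×1000 = -29.780 per mil
f_A = (δ_mix − δ_B)/(δ_A − δ_B) = (-18.3 − (-29.780))/(-5.216 − (-29.780))
f_A = 11.480 / 24.564 = 0.4673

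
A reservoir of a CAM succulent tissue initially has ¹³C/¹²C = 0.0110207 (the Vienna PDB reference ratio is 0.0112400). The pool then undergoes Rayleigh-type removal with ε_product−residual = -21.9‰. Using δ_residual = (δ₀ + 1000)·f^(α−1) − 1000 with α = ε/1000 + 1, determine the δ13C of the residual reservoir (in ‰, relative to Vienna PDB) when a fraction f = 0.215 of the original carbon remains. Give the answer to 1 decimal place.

δ₀ = (0.0110207/0.0112400 − 1)×1000 = (0.980489 − 1)×1000 = -19.511‰
α − 1 = ε/1000 = -0.0219
f^(α−1) = 0.215^(-0.0219) = 1.034236
δ_res = (-19.511 + 1000) × 1.034236 − 1000 = 1014.057 − 1000 = 14.06‰

14.1‰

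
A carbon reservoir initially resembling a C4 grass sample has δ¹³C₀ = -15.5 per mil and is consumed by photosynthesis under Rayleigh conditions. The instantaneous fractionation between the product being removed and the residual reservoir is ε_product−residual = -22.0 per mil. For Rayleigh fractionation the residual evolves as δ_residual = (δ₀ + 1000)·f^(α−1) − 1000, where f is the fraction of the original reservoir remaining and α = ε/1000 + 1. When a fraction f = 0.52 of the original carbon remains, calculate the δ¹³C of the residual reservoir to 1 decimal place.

Rayleigh residual: δ_res = (δ₀ + 1000)·f^(α−1) − 1000
α = ε/1000 + 1 = 0.97800, so α − 1 = -0.02200
f^(α−1) = 0.52^(-0.02200) = 1.014490
δ_res = (-15.5 + 1000) × 1.014490 − 1000 = 998.766 − 1000 = -1.23 per mil

-1.2 per mil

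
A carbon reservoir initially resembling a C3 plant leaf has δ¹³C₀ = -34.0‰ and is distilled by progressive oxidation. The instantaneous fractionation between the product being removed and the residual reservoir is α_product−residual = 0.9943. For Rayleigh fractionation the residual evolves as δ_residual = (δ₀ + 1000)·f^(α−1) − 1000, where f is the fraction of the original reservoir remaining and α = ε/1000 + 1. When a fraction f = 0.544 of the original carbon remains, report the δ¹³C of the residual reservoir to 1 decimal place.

-30.6‰

Rayleigh residual: δ_res = (δ₀ + 1000)·f^(α−1) − 1000
α − 1 = -0.00570
f^(α−1) = 0.544^(-0.00570) = 1.003476
δ_res = (-34.0 + 1000) × 1.003476 − 1000 = 969.358 − 1000 = -30.64‰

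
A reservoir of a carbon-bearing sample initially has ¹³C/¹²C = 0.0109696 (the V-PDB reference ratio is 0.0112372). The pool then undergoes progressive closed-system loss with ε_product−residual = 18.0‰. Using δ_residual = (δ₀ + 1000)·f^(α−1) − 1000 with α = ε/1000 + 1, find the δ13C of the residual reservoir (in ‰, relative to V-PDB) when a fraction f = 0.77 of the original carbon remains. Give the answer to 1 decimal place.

-28.4‰

δ₀ = (0.0109696/0.0112372 − 1)×1000 = (0.976186 − 1)×1000 = -23.814‰
α − 1 = ε/1000 = 0.0180
f^(α−1) = 0.77^(0.0180) = 0.995306
δ_res = (-23.814 + 1000) × 0.995306 − 1000 = 971.604 − 1000 = -28.40‰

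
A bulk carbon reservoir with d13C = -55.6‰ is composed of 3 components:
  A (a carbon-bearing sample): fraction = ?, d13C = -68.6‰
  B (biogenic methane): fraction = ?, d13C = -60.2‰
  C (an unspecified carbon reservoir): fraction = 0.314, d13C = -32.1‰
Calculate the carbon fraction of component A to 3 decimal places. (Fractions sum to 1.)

Let f_A and f_B be the unknown fractions; fractions sum to 1 so f_A + f_B = 0.686.
Mass balance: Σ fᵢ·δᵢ = δ_bulk ⇒ f_A·(-68.6) + f_B·(-60.2) = -55.6 − (-10.079) = -45.521
Substitute f_B = 0.686 − f_A:
f_A·(-68.6 − -60.2) = -45.521 − 0.686×(-60.2) = -4.223
f_A = -4.223 / -8.4 = 0.5028

0.503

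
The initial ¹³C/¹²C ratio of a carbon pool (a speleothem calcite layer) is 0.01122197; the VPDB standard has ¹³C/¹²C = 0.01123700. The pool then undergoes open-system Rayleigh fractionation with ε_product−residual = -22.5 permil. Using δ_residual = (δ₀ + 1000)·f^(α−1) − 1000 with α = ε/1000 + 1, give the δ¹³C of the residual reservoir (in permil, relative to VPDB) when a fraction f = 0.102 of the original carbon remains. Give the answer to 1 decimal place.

51.3 permil

δ₀ = (0.01122197/0.01123700 − 1)×1000 = (0.998662 − 1)×1000 = -1.338 permil
α − 1 = ε/1000 = -0.0225
f^(α−1) = 0.102^(-0.0225) = 1.052705
δ_res = (-1.338 + 1000) × 1.052705 − 1000 = 1051.297 − 1000 = 51.30 permil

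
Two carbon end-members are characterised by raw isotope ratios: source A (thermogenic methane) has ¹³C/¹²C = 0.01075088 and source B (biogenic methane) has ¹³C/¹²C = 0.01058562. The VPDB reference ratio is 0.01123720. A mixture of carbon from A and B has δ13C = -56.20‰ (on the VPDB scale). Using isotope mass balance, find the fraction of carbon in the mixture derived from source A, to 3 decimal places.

δ_A = (0.01075088/0.01123720 − 1)×1000 = (0.956722 − 1)×1000 = -43.278‰
δ_B = (0.01058562/0.01123720 − 1)×1000 = (0.942016 − 1)×1000 = -57.984‰
f_A = (δ_mix − δ_B)/(δ_A − δ_B) = (-56.20 − (-57.984))/(-43.278 − (-57.984))
f_A = 1.784 / 14.707 = 0.1213

0.121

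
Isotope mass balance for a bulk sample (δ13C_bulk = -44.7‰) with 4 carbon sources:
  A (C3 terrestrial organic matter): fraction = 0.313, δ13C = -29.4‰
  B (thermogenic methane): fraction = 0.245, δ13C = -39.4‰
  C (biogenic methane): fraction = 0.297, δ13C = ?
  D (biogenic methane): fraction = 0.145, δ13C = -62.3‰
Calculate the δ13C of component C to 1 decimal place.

Isotope mass balance: δ_bulk = Σ fᵢ·δᵢ.
-44.7 = 0.313×(-29.4) + 0.245×(-39.4) + 0.297×δ_C + 0.145×(-62.3)
0.297·δ_C = -44.7 − (-27.889) = -16.811
δ_C = -16.811 / 0.297 = -56.60‰

-56.6‰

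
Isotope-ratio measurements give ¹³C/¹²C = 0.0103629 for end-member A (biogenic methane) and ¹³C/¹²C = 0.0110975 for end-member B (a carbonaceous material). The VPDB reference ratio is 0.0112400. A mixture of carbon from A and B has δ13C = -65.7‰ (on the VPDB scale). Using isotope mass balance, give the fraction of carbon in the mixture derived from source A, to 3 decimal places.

0.811

δ_A = (0.0103629/0.0112400 − 1)×1000 = (0.921966 − 1)×1000 = -78.034‰
δ_B = (0.0110975/0.0112400 − 1)×1000 = (0.987322 − 1)×1000 = -12.678‰
f_A = (δ_mix − δ_B)/(δ_A − δ_B) = (-65.7 − (-12.678))/(-78.034 − (-12.678))
f_A = -53.022 / -65.356 = 0.8113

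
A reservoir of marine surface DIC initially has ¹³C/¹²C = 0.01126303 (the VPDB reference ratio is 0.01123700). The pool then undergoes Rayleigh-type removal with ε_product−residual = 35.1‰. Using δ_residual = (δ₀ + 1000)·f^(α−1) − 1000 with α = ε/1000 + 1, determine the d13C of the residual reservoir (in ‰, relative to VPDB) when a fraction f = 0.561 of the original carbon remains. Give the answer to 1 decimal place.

-17.8‰

δ₀ = (0.01126303/0.01123700 − 1)×1000 = (1.002316 − 1)×1000 = 2.316‰
α − 1 = ε/1000 = 0.0351
f^(α−1) = 0.561^(0.0351) = 0.979915
δ_res = (2.316 + 1000) × 0.979915 − 1000 = 982.185 − 1000 = -17.81‰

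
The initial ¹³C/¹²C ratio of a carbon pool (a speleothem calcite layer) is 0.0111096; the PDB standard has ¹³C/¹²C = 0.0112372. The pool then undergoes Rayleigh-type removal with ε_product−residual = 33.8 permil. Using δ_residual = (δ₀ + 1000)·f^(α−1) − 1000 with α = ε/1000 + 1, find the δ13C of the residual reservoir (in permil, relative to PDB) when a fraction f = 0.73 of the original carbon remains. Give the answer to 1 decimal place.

δ₀ = (0.0111096/0.0112372 − 1)×1000 = (0.988645 − 1)×1000 = -11.355 permil
α − 1 = ε/1000 = 0.0338
f^(α−1) = 0.73^(0.0338) = 0.989419
δ_res = (-11.355 + 1000) × 0.989419 − 1000 = 978.184 − 1000 = -21.82 permil

-21.8 permil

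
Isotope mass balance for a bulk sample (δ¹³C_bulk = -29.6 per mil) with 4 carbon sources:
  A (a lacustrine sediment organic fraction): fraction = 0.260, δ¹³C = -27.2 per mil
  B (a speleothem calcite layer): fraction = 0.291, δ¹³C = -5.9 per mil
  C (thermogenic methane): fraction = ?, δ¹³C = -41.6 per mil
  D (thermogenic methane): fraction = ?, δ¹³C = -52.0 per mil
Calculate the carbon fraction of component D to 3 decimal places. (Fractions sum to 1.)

Let f_D and f_C be the unknown fractions; fractions sum to 1 so f_D + f_C = 0.449.
Mass balance: Σ fᵢ·δᵢ = δ_bulk ⇒ f_D·(-52.0) + f_C·(-41.6) = -29.6 − (-8.789) = -20.811
Substitute f_C = 0.449 − f_D:
f_D·(-52.0 − -41.6) = -20.811 − 0.449×(-41.6) = -2.133
f_D = -2.133 / -10.4 = 0.2051

0.205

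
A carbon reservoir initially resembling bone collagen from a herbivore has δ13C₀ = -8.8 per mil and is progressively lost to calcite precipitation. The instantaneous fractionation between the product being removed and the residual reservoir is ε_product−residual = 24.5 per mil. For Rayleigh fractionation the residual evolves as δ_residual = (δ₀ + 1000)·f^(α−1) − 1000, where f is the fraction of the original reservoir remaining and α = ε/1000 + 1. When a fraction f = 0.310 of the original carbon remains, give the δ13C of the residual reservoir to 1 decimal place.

-36.8 per mil

Rayleigh residual: δ_res = (δ₀ + 1000)·f^(α−1) − 1000
α = ε/1000 + 1 = 1.02450, so α − 1 = 0.02450
f^(α−1) = 0.310^(0.02450) = 0.971714
δ_res = (-8.8 + 1000) × 0.971714 − 1000 = 963.163 − 1000 = -36.84 per mil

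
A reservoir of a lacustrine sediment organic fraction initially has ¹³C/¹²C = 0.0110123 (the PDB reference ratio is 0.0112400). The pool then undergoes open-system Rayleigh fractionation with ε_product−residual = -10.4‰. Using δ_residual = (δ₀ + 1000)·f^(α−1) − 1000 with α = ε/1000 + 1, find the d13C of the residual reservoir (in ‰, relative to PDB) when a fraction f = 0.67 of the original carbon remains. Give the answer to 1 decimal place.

δ₀ = (0.0110123/0.0112400 − 1)×1000 = (0.979742 − 1)×1000 = -20.258‰
α − 1 = ε/1000 = -0.0104
f^(α−1) = 0.67^(-0.0104) = 1.004174
δ_res = (-20.258 + 1000) × 1.004174 − 1000 = 983.831 − 1000 = -16.17‰

-16.2‰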